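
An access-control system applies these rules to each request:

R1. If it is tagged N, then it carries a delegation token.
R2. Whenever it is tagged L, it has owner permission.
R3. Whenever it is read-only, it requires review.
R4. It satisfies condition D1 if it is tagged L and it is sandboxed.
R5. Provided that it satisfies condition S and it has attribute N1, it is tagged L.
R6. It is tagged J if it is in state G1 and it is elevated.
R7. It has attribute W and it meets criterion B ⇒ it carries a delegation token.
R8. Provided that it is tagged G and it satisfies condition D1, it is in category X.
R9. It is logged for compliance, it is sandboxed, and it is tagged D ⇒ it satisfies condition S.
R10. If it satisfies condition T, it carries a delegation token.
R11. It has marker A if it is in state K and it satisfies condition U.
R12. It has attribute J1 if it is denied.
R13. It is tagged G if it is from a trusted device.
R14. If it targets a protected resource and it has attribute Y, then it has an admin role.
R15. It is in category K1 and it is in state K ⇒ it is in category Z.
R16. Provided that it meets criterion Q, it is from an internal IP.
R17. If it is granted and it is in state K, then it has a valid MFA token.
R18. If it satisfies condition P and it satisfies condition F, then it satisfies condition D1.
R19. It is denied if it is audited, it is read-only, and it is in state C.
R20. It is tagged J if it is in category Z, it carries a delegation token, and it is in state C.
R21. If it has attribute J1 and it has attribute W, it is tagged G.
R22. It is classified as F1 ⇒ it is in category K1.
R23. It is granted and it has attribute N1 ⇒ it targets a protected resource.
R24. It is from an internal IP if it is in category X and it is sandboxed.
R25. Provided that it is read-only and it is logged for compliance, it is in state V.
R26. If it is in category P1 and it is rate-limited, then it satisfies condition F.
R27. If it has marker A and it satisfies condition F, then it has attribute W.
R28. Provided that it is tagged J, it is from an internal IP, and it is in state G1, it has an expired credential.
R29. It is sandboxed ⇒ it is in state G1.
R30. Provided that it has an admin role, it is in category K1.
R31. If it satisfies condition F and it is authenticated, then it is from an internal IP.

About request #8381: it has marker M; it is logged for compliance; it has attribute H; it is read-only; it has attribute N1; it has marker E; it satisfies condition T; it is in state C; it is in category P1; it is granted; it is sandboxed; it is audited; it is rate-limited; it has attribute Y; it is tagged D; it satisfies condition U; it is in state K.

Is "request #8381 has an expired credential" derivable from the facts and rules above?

Yes

By R9 (it is logged for compliance, it is sandboxed, it is tagged D): it satisfies condition S.
By R10 (it satisfies condition T): it carries a delegation token.
By R11 (it is in state K, it satisfies condition U): it has marker A.
By R19 (it is audited, it is read-only, it is in state C): it is denied.
By R23 (it is granted, it has attribute N1): it targets a protected resource.
By R26 (it is in category P1, it is rate-limited): it satisfies condition F.
By R27 (it has marker A, it satisfies condition F): it has attribute W.
By R29 (it is sandboxed): it is in state G1.
By R5 (it satisfies condition S, it has attribute N1): it is tagged L.
By R12 (it is denied): it has attribute J1.
By R14 (it targets a protected resource, it has attribute Y): it has an admin role.
By R21 (it has attribute J1, it has attribute W): it is tagged G.
By R30 (it has an admin role): it is in category K1.
By R4 (it is tagged L, it is sandboxed): it satisfies condition D1.
By R8 (it is tagged G, it satisfies condition D1): it is in category X.
By R15 (it is in category K1, it is in state K): it is in category Z.
By R20 (it is in category Z, it carries a delegation token, it is in state C): it is tagged J.
By R24 (it is in category X, it is sandboxed): it is from an internal IP.
By R28 (it is tagged J, it is from an internal IP, it is in state G1): it has an expired credential.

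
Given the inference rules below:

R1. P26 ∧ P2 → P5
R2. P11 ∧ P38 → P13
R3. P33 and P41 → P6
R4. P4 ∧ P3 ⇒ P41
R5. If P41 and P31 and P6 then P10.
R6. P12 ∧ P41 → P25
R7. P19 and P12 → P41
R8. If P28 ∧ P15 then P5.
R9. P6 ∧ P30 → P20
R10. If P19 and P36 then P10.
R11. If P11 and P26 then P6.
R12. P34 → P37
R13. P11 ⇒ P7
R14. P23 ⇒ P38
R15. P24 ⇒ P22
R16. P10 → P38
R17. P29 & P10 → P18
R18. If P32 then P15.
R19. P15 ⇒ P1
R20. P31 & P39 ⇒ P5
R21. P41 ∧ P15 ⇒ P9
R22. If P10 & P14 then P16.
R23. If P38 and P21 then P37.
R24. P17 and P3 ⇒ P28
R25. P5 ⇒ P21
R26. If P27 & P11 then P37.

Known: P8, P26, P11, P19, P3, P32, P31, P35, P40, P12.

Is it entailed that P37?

No

Forward chaining from the given facts derives: P41, P6, P7, P15, P1, P9, P10, P25, P38, P13.
Rules concluding P37: R12 needs P34; R23 needs P21; R26 needs P27 — none of these are established.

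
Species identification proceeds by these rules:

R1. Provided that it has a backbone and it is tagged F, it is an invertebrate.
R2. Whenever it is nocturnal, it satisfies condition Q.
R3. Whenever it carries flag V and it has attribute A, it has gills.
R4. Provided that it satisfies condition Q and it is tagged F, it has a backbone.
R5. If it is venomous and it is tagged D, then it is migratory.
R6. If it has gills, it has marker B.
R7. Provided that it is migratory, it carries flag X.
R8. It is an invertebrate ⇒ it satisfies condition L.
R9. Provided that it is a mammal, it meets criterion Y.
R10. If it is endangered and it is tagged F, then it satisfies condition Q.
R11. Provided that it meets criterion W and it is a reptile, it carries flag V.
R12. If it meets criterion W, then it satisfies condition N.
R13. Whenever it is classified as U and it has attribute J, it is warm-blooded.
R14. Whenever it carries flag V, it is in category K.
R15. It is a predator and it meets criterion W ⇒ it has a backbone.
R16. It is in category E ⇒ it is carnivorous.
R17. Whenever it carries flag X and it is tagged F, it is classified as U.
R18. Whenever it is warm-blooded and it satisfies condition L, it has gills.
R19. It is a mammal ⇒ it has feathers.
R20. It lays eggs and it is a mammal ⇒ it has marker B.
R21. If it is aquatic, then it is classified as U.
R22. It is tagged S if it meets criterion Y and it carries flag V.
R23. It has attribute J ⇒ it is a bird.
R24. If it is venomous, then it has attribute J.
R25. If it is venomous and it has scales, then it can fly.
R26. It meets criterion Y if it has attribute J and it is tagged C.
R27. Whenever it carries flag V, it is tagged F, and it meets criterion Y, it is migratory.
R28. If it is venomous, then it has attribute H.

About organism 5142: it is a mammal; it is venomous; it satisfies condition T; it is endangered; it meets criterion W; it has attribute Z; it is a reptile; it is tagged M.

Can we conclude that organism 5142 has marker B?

No

Forward chaining from the given facts derives: meets criterion Y, carries flag V, satisfies condition N, is in category K, has feathers, is tagged S, has attribute J, has attribute H, is a bird.
Rules concluding "it has marker B": R6 needs "it has gills"; R20 needs "it lays eggs" — none of these are established.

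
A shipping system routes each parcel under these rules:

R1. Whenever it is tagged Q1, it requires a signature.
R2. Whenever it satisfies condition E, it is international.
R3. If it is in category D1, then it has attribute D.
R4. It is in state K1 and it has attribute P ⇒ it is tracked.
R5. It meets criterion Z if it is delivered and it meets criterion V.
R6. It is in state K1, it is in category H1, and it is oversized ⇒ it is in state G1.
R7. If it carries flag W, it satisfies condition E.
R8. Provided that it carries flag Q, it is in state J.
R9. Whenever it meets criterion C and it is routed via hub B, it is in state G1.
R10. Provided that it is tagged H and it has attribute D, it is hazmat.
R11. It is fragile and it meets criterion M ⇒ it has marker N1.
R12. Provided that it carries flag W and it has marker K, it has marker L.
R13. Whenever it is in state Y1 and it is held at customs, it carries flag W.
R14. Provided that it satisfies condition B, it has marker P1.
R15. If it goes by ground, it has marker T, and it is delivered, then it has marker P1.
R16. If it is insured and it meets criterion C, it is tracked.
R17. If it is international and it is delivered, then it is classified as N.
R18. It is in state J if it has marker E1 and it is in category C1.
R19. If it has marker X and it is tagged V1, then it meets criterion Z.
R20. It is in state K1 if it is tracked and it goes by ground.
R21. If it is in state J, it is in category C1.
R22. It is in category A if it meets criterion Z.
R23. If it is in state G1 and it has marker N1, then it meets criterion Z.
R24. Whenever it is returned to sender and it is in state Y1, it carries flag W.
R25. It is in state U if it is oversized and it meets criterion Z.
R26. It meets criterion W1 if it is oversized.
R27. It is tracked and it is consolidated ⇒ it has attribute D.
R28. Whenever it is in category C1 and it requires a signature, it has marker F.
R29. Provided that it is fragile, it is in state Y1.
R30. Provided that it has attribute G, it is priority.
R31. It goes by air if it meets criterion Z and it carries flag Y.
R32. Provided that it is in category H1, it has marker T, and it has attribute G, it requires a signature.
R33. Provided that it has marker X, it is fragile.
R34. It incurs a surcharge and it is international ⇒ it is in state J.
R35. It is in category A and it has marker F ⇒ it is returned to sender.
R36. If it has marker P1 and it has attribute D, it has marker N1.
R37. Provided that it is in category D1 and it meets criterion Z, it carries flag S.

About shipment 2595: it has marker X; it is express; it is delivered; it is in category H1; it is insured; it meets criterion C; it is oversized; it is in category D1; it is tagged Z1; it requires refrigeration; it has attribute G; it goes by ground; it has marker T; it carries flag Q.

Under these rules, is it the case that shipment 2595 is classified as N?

By R3 (it is in category D1): it has attribute D.
By R8 (it carries flag Q): it is in state J.
By R15 (it goes by ground, it has marker T, it is delivered): it has marker P1.
By R16 (it is insured, it meets criterion C): it is tracked.
By R20 (it is tracked, it goes by ground): it is in state K1.
By R21 (it is in state J): it is in category C1.
By R32 (it is in category H1, it has marker T, it has attribute G): it requires a signature.
By R33 (it has marker X): it is fragile.
By R36 (it has marker P1, it has attribute D): it has marker N1.
By R6 (it is in state K1, it is in category H1, it is oversized): it is in state G1.
By R23 (it is in state G1, it has marker N1): it meets criterion Z.
By R28 (it is in category C1, it requires a signature): it has marker F.
By R29 (it is fragile): it is in state Y1.
By R22 (it meets criterion Z): it is in category A.
By R35 (it is in category A, it has marker F): it is returned to sender.
By R24 (it is returned to sender, it is in state Y1): it carries flag W.
By R7 (it carries flag W): it satisfies condition E.
By R2 (it satisfies condition E): it is international.
By R17 (it is international, it is delivered): it is classified as N.

Yes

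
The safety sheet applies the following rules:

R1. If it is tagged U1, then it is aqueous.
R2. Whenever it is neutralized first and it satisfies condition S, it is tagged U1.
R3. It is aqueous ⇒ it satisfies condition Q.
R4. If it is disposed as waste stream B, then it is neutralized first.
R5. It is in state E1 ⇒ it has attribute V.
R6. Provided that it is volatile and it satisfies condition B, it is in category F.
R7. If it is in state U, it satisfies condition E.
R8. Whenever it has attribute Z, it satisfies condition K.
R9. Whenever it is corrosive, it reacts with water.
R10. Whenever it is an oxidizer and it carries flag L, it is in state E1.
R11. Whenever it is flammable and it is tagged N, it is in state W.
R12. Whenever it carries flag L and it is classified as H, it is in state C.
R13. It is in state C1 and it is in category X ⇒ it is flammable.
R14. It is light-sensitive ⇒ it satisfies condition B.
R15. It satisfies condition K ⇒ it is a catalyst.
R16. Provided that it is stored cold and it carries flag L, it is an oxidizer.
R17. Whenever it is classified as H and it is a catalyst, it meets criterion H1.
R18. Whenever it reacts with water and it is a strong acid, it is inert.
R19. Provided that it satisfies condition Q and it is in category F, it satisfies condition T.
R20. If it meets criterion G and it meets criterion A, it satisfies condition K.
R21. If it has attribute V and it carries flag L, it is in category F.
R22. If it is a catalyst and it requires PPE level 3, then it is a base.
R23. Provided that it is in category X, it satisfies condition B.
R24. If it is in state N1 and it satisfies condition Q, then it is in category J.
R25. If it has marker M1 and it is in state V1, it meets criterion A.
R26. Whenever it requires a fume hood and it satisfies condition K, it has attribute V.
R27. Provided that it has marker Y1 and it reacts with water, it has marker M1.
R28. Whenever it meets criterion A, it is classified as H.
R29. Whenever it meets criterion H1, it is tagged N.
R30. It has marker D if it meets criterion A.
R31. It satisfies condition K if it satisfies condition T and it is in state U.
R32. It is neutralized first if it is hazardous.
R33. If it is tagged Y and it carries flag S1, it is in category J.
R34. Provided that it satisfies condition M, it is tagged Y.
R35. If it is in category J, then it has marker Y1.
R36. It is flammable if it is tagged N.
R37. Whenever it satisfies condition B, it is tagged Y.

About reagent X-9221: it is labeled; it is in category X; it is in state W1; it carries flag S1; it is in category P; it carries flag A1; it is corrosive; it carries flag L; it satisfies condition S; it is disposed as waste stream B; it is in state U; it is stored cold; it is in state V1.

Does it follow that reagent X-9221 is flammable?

Yes

By R4 (it is disposed as waste stream B): it is neutralized first.
By R9 (it is corrosive): it reacts with water.
By R16 (it is stored cold, it carries flag L): it is an oxidizer.
By R23 (it is in category X): it satisfies condition B.
By R37 (it satisfies condition B): it is tagged Y.
By R2 (it is neutralized first, it satisfies condition S): it is tagged U1.
By R10 (it is an oxidizer, it carries flag L): it is in state E1.
By R33 (it is tagged Y, it carries flag S1): it is in category J.
By R35 (it is in category J): it has marker Y1.
By R1 (it is tagged U1): it is aqueous.
By R3 (it is aqueous): it satisfies condition Q.
By R5 (it is in state E1): it has attribute V.
By R21 (it has attribute V, it carries flag L): it is in category F.
By R27 (it has marker Y1, it reacts with water): it has marker M1.
By R19 (it satisfies condition Q, it is in category F): it satisfies condition T.
By R25 (it has marker M1, it is in state V1): it meets criterion A.
By R28 (it meets criterion A): it is classified as H.
By R31 (it satisfies condition T, it is in state U): it satisfies condition K.
By R15 (it satisfies condition K): it is a catalyst.
By R17 (it is classified as H, it is a catalyst): it meets criterion H1.
By R29 (it meets criterion H1): it is tagged N.
By R36 (it is tagged N): it is flammable.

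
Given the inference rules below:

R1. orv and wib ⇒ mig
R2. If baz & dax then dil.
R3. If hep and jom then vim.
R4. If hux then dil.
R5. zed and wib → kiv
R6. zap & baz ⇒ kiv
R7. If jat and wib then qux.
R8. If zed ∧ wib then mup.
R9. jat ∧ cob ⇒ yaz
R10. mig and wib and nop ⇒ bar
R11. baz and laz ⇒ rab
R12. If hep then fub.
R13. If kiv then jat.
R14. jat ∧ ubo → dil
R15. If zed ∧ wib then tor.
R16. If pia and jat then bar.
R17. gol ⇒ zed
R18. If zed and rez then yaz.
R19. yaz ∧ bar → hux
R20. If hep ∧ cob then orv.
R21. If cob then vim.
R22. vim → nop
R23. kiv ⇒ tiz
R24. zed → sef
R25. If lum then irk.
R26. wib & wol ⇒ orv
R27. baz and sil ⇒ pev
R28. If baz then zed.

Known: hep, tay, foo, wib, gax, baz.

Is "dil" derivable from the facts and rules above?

Forward chaining from the given facts derives: fub, zed, kiv, mup, jat, tor, tiz, sef, qux.
Rules concluding dil: R2 needs dax; R4 needs hux; R14 needs ubo — none of these are established.

No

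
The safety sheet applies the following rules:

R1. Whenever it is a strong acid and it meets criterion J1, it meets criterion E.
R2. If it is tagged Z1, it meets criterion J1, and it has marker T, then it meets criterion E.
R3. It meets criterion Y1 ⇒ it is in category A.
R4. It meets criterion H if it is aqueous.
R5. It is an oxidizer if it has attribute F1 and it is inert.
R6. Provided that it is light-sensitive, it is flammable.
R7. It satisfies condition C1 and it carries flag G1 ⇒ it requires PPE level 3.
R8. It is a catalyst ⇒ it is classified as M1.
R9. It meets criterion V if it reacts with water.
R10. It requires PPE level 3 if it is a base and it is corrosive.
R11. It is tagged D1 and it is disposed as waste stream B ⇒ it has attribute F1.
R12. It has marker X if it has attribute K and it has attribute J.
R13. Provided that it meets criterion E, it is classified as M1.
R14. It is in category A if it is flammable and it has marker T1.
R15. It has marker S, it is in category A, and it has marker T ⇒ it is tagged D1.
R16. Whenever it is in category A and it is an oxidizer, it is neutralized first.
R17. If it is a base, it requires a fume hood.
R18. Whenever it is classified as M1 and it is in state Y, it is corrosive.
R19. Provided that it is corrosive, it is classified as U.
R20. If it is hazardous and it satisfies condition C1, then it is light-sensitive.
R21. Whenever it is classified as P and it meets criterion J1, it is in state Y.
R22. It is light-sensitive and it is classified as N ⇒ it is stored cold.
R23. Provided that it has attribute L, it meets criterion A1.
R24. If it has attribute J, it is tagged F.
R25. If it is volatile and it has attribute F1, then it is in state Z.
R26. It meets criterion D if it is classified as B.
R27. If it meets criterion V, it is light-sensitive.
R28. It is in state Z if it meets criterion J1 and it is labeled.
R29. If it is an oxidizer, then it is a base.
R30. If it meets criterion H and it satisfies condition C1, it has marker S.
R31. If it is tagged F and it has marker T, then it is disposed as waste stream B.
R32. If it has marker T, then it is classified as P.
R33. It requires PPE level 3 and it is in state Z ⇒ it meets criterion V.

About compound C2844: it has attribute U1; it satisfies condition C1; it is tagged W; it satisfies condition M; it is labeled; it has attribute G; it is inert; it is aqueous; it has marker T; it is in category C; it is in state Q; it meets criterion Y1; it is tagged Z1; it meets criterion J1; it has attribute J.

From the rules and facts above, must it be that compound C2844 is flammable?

Yes

By R2 (it is tagged Z1, it meets criterion J1, it has marker T): it meets criterion E.
By R3 (it meets criterion Y1): it is in category A.
By R4 (it is aqueous): it meets criterion H.
By R13 (it meets criterion E): it is classified as M1.
By R24 (it has attribute J): it is tagged F.
By R28 (it meets criterion J1, it is labeled): it is in state Z.
By R30 (it meets criterion H, it satisfies condition C1): it has marker S.
By R31 (it is tagged F, it has marker T): it is disposed as waste stream B.
By R32 (it has marker T): it is classified as P.
By R15 (it has marker S, it is in category A, it has marker T): it is tagged D1.
By R21 (it is classified as P, it meets criterion J1): it is in state Y.
By R11 (it is tagged D1, it is disposed as waste stream B): it has attribute F1.
By R18 (it is classified as M1, it is in state Y): it is corrosive.
By R5 (it has attribute F1, it is inert): it is an oxidizer.
By R29 (it is an oxidizer): it is a base.
By R10 (it is a base, it is corrosive): it requires PPE level 3.
By R33 (it requires PPE level 3, it is in state Z): it meets criterion V.
By R27 (it meets criterion V): it is light-sensitive.
By R6 (it is light-sensitive): it is flammable.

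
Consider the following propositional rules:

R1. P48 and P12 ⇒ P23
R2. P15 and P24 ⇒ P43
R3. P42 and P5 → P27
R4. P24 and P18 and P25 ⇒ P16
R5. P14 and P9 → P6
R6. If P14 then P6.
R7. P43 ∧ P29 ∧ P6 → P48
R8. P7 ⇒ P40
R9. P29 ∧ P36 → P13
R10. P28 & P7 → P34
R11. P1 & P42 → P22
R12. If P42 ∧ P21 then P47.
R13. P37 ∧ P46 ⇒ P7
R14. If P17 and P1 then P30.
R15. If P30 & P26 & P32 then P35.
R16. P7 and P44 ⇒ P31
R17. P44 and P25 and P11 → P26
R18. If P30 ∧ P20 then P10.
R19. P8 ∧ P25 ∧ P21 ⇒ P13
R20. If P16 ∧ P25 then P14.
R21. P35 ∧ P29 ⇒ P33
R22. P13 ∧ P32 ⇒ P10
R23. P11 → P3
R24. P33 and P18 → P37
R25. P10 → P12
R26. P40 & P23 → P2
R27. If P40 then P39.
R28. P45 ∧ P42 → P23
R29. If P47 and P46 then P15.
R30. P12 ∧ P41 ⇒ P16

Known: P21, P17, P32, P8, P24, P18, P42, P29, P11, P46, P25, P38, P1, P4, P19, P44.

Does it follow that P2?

Yes

P16  (by R4: P24, P18, P25)
P47  (by R12: P42, P21)
P30  (by R14: P17, P1)
P26  (by R17: P44, P25, P11)
P13  (by R19: P8, P25, P21)
P14  (by R20: P16, P25)
P10  (by R22: P13, P32)
P12  (by R25: P10)
P15  (by R29: P47, P46)
P43  (by R2: P15, P24)
P6  (by R6: P14)
P48  (by R7: P43, P29, P6)
P35  (by R15: P30, P26, P32)
P33  (by R21: P35, P29)
P37  (by R24: P33, P18)
P23  (by R1: P48, P12)
P7  (by R13: P37, P46)
P40  (by R8: P7)
P2  (by R26: P40, P23)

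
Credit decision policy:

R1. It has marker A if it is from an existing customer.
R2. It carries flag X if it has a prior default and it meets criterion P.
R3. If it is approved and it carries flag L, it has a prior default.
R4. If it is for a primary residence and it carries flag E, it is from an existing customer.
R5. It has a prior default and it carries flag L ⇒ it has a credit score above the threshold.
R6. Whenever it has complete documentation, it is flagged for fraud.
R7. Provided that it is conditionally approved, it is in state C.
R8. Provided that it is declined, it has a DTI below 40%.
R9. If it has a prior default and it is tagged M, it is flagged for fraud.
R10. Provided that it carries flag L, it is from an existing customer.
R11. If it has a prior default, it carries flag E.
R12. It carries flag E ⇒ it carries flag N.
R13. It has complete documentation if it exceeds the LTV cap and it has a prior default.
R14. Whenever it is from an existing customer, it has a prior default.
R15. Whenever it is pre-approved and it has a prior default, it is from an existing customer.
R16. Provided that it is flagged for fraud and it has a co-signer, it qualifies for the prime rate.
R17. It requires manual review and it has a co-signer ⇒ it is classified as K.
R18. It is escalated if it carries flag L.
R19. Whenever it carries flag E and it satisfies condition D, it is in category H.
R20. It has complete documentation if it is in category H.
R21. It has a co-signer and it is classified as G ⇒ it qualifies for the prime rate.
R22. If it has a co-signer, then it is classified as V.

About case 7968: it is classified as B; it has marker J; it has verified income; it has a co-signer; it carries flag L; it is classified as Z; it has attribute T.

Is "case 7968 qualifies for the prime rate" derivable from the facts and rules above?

Forward chaining from the given facts derives: is from an existing customer, has a prior default, is escalated, is classified as V, has marker A, has a credit score above the threshold, carries flag E, carries flag N.
Rules concluding "it qualifies for the prime rate": R16 needs "it is flagged for fraud"; R21 needs "it is classified as G" — none of these are established.

No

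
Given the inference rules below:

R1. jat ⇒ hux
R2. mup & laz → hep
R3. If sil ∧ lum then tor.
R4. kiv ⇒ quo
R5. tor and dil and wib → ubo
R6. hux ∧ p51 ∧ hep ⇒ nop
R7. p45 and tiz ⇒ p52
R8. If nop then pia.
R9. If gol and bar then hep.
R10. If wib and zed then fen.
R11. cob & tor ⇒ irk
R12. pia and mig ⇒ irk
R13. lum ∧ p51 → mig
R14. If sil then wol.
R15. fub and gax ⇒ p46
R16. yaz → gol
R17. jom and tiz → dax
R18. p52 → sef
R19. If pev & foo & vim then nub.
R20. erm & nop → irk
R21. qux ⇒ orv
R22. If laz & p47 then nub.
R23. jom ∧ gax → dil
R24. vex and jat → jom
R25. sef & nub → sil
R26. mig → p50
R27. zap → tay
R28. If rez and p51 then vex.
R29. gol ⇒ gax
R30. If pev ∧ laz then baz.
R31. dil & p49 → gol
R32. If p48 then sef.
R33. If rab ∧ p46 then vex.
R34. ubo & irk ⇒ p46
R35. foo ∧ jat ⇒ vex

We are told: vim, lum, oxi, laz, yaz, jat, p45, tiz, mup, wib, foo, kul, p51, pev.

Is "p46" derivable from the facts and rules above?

hux  (by R1: jat)
hep  (by R2: mup, laz)
nop  (by R6: hux, p51, hep)
p52  (by R7: p45, tiz)
pia  (by R8: nop)
mig  (by R13: lum, p51)
gol  (by R16: yaz)
sef  (by R18: p52)
nub  (by R19: pev, foo, vim)
sil  (by R25: sef, nub)
gax  (by R29: gol)
vex  (by R35: foo, jat)
tor  (by R3: sil, lum)
irk  (by R12: pia, mig)
jom  (by R24: vex, jat)
dil  (by R23: jom, gax)
ubo  (by R5: tor, dil, wib)
p46  (by R34: ubo, irk)

Yes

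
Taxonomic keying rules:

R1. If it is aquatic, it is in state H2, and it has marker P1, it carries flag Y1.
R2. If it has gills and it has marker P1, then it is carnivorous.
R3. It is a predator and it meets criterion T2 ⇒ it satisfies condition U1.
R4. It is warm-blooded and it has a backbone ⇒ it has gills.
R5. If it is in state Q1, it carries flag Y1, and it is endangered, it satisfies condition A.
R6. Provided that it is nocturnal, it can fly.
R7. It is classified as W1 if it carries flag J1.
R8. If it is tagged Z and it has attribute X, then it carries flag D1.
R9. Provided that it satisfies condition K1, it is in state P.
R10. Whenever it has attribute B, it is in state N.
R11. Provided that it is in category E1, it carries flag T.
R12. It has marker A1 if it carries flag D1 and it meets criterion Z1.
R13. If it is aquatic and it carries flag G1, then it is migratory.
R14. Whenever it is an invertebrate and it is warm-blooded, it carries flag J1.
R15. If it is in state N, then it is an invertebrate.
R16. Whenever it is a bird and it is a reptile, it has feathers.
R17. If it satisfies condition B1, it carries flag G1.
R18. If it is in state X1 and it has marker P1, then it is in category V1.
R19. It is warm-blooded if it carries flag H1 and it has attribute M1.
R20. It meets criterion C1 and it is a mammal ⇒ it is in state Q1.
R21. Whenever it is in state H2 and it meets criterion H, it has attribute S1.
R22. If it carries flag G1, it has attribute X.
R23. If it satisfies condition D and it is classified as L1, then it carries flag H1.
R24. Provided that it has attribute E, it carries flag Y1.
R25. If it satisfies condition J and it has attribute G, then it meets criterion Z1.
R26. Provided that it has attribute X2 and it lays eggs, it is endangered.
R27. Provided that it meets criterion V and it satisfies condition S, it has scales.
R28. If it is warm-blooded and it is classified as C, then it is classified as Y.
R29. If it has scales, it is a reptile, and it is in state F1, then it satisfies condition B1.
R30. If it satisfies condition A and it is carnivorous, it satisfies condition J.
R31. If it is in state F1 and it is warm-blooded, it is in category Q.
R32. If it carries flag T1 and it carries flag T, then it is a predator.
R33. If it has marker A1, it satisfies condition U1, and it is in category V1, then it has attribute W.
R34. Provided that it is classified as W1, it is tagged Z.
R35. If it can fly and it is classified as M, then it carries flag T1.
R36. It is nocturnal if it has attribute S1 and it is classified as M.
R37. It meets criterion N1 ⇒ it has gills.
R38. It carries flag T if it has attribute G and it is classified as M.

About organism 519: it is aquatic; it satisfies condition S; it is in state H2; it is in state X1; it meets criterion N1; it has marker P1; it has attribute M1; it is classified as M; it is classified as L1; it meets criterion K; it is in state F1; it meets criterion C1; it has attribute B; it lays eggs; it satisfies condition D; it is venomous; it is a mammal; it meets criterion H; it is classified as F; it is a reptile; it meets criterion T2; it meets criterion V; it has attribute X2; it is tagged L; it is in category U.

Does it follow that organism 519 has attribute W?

Forward chaining from the given facts derives: carries flag Y1, is in state N, is an invertebrate, is in category V1, is in state Q1, has attribute S1, carries flag H1, is endangered, has scales, satisfies condition B1, is nocturnal, has gills, is carnivorous, satisfies condition A, can fly, carries flag G1, is warm-blooded, has attribute X, satisfies condition J, is in category Q, carries flag T1, is migratory, carries flag J1, is classified as W1, is tagged Z, carries flag D1.
The only rule concluding "it has attribute W" is R33, which needs "it has marker A1"; that is never established.

No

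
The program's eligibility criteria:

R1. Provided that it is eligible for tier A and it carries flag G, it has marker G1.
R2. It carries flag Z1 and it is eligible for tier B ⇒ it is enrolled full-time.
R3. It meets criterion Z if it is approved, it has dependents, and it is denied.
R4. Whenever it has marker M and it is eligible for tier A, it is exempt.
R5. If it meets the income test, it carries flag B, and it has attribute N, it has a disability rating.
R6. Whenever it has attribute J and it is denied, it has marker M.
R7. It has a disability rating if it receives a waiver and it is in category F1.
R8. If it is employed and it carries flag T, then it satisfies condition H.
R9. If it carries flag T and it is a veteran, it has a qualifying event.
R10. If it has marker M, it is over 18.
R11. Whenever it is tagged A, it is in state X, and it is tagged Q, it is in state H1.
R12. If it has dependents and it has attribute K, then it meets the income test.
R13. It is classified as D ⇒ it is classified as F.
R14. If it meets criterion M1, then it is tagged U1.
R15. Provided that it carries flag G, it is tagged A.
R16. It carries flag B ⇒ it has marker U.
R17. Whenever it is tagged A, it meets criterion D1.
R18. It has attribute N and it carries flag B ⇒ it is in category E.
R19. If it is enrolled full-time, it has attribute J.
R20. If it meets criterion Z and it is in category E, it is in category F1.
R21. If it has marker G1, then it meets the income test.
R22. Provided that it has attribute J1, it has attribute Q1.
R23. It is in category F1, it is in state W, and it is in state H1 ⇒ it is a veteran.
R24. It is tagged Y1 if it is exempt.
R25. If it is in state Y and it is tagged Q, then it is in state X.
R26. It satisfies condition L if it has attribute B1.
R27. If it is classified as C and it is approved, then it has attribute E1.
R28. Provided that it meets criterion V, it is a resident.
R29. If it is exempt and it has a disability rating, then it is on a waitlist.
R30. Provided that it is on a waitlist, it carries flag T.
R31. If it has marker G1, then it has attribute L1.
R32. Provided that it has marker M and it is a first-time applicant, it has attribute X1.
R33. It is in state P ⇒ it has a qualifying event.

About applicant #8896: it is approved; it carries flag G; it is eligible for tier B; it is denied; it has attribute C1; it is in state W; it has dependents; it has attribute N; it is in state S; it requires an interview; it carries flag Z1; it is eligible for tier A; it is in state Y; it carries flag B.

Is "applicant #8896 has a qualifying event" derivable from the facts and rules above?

No

Forward chaining from the given facts derives: has marker G1, is enrolled full-time, meets criterion Z, is tagged A, has marker U, meets criterion D1, is in category E, has attribute J, is in category F1, meets the income test, has attribute L1, has a disability rating, has marker M, is over 18, is exempt, is tagged Y1, is on a waitlist, carries flag T.
Rules concluding "it has a qualifying event": R9 needs "it is a veteran"; R33 needs "it is in state P" — none of these are established.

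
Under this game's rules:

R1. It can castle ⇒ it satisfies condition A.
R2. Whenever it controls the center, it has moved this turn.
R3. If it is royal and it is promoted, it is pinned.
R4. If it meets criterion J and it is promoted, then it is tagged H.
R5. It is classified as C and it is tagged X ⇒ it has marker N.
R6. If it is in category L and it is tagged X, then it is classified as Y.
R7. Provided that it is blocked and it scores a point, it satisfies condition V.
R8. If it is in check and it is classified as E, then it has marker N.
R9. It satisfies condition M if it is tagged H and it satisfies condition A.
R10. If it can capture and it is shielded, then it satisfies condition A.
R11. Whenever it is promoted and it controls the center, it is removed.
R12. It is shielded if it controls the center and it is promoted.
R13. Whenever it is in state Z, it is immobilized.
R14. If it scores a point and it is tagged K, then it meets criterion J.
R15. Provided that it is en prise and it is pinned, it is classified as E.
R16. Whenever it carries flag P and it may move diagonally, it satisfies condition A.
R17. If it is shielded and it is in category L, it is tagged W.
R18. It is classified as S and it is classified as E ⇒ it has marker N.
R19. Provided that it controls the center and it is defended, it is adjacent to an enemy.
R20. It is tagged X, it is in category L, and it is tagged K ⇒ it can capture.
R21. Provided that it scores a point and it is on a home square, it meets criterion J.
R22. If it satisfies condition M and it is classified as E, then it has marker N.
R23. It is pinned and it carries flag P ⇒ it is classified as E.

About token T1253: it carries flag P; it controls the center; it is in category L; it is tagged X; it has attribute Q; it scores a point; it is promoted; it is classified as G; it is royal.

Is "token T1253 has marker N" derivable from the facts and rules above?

Forward chaining from the given facts derives: has moved this turn, is pinned, is classified as Y, is removed, is shielded, is tagged W, is classified as E.
Rules concluding "it has marker N": R5 needs "it is classified as C"; R8 needs "it is in check"; R18 needs "it is classified as S"; R22 needs "it satisfies condition M" — none of these are established.

No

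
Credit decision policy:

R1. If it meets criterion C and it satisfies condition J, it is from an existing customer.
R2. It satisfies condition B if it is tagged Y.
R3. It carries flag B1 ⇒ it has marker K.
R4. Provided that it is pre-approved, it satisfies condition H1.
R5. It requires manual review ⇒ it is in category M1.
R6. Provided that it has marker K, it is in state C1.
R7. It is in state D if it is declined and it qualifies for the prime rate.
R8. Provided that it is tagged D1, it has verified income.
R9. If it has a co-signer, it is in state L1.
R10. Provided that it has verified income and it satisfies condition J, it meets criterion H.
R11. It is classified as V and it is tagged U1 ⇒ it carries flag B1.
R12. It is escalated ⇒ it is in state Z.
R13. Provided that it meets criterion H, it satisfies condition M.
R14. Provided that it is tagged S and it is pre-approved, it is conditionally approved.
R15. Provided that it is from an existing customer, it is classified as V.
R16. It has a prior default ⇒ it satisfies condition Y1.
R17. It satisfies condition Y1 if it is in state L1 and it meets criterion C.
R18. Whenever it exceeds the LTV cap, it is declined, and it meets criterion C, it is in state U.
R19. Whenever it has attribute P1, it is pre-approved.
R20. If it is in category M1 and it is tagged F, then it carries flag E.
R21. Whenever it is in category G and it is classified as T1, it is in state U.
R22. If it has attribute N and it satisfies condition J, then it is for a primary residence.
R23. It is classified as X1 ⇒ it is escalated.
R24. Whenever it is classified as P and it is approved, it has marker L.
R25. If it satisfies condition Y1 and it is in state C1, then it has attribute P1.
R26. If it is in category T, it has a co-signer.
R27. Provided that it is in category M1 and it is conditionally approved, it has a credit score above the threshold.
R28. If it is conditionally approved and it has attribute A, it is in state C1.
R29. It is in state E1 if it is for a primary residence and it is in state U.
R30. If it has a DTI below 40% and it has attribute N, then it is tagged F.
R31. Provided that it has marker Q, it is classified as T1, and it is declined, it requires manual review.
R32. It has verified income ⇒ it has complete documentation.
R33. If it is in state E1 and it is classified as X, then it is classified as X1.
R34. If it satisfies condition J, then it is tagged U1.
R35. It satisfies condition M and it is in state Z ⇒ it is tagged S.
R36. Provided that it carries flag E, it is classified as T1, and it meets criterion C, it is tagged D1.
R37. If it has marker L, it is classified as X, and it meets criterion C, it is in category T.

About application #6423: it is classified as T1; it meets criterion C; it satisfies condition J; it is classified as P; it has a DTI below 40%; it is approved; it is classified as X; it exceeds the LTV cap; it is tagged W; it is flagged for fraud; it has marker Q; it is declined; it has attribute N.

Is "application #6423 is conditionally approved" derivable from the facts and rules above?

Yes

By R1 (it meets criterion C, it satisfies condition J): it is from an existing customer.
By R15 (it is from an existing customer): it is classified as V.
By R18 (it exceeds the LTV cap, it is declined, it meets criterion C): it is in state U.
By R22 (it has attribute N, it satisfies condition J): it is for a primary residence.
By R24 (it is classified as P, it is approved): it has marker L.
By R29 (it is for a primary residence, it is in state U): it is in state E1.
By R30 (it has a DTI below 40%, it has attribute N): it is tagged F.
By R31 (it has marker Q, it is classified as T1, it is declined): it requires manual review.
By R33 (it is in state E1, it is classified as X): it is classified as X1.
By R34 (it satisfies condition J): it is tagged U1.
By R37 (it has marker L, it is classified as X, it meets criterion C): it is in category T.
By R5 (it requires manual review): it is in category M1.
By R11 (it is classified as V, it is tagged U1): it carries flag B1.
By R20 (it is in category M1, it is tagged F): it carries flag E.
By R23 (it is classified as X1): it is escalated.
By R26 (it is in category T): it has a co-signer.
By R36 (it carries flag E, it is classified as T1, it meets criterion C): it is tagged D1.
By R3 (it carries flag B1): it has marker K.
By R6 (it has marker K): it is in state C1.
By R8 (it is tagged D1): it has verified income.
By R9 (it has a co-signer): it is in state L1.
By R10 (it has verified income, it satisfies condition J): it meets criterion H.
By R12 (it is escalated): it is in state Z.
By R13 (it meets criterion H): it satisfies condition M.
By R17 (it is in state L1, it meets criterion C): it satisfies condition Y1.
By R25 (it satisfies condition Y1, it is in state C1): it has attribute P1.
By R35 (it satisfies condition M, it is in state Z): it is tagged S.
By R19 (it has attribute P1): it is pre-approved.
By R14 (it is tagged S, it is pre-approved): it is conditionally approved.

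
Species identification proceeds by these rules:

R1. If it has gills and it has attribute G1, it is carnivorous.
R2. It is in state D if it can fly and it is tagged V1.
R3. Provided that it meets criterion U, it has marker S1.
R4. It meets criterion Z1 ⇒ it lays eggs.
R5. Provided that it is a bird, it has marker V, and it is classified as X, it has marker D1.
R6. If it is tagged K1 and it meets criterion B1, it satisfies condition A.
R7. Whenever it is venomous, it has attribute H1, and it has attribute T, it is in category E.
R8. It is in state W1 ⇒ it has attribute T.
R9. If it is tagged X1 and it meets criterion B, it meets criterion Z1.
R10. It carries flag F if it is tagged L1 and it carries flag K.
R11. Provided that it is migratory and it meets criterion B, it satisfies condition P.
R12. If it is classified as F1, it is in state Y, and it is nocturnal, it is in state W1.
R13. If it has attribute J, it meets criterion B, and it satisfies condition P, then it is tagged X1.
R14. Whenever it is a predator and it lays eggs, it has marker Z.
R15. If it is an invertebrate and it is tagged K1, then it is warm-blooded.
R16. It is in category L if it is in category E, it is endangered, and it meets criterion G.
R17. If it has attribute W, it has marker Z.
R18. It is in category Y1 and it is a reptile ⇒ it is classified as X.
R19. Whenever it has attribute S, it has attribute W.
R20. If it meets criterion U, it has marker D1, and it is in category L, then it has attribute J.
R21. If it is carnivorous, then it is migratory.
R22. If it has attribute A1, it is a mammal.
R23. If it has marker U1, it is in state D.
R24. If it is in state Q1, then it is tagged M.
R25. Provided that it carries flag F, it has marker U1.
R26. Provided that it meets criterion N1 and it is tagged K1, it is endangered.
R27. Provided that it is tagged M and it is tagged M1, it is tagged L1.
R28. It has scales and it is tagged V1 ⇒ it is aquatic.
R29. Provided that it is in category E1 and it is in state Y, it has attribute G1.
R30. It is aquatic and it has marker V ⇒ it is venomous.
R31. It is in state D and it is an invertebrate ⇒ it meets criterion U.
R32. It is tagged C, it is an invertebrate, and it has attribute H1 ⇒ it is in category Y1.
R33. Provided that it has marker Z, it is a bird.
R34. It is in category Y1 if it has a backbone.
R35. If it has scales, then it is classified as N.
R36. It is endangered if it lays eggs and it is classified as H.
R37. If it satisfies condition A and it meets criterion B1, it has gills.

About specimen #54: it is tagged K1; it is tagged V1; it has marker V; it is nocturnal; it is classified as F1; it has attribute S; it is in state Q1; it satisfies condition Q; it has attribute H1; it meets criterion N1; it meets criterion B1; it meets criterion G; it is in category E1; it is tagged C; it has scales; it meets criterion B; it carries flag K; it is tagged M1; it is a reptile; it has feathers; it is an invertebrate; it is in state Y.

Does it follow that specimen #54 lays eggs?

Yes

By R6 (it is tagged K1, it meets criterion B1): it satisfies condition A.
By R12 (it is classified as F1, it is in state Y, it is nocturnal): it is in state W1.
By R19 (it has attribute S): it has attribute W.
By R24 (it is in state Q1): it is tagged M.
By R26 (it meets criterion N1, it is tagged K1): it is endangered.
By R27 (it is tagged M, it is tagged M1): it is tagged L1.
By R28 (it has scales, it is tagged V1): it is aquatic.
By R29 (it is in category E1, it is in state Y): it has attribute G1.
By R30 (it is aquatic, it has marker V): it is venomous.
By R32 (it is tagged C, it is an invertebrate, it has attribute H1): it is in category Y1.
By R37 (it satisfies condition A, it meets criterion B1): it has gills.
By R1 (it has gills, it has attribute G1): it is carnivorous.
By R8 (it is in state W1): it has attribute T.
By R10 (it is tagged L1, it carries flag K): it carries flag F.
By R17 (it has attribute W): it has marker Z.
By R18 (it is in category Y1, it is a reptile): it is classified as X.
By R21 (it is carnivorous): it is migratory.
By R25 (it carries flag F): it has marker U1.
By R33 (it has marker Z): it is a bird.
By R5 (it is a bird, it has marker V, it is classified as X): it has marker D1.
By R7 (it is venomous, it has attribute H1, it has attribute T): it is in category E.
By R11 (it is migratory, it meets criterion B): it satisfies condition P.
By R16 (it is in category E, it is endangered, it meets criterion G): it is in category L.
By R23 (it has marker U1): it is in state D.
By R31 (it is in state D, it is an invertebrate): it meets criterion U.
By R20 (it meets criterion U, it has marker D1, it is in category L): it has attribute J.
By R13 (it has attribute J, it meets criterion B, it satisfies condition P): it is tagged X1.
By R9 (it is tagged X1, it meets criterion B): it meets criterion Z1.
By R4 (it meets criterion Z1): it lays eggs.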